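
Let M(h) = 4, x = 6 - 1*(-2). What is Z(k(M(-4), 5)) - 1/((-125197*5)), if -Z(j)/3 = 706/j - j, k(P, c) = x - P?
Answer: -647894473/1251970 ≈ -517.50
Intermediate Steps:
x = 8 (x = 6 + 2 = 8)
k(P, c) = 8 - P
Z(j) = -2118/j + 3*j (Z(j) = -3*(706/j - j) = -3*(-j + 706/j) = -2118/j + 3*j)
Z(k(M(-4), 5)) - 1/((-125197*5)) = (-2118/(8 - 1*4) + 3*(8 - 1*4)) - 1/((-125197*5)) = (-2118/(8 - 4) + 3*(8 - 4)) - 1/(-625985) = (-2118/4 + 3*4) - 1*(-1/625985) = (-2118*¼ + 12) + 1/625985 = (-1059/2 + 12) + 1/625985 = -1035/2 + 1/625985 = -647894473/1251970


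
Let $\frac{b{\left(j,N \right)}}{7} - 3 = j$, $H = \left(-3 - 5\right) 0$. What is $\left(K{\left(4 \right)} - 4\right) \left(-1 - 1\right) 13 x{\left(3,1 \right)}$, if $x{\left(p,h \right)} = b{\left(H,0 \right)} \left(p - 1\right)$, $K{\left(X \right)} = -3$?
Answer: $7644$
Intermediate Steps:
$H = 0$ ($H = \left(-8\right) 0 = 0$)
$b{\left(j,N \right)} = 21 + 7 j$
$x{\left(p,h \right)} = -21 + 21 p$ ($x{\left(p,h \right)} = \left(21 + 7 \cdot 0\right) \left(p - 1\right) = \left(21 + 0\right) \left(p - 1\right) = 21 \left(-1 + p\right) = -21 + 21 p$)
$\left(K{\left(4 \right)} - 4\right) \left(-1 - 1\right) 13 x{\left(3,1 \right)} = \left(-3 - 4\right) \left(-1 - 1\right) 13 \left(-21 + 21 \cdot 3\right) = \left(-7\right) \left(-2\right) 13 \left(-21 + 63\right) = 14 \cdot 13 \cdot 42 = 182 \cdot 42 = 7644$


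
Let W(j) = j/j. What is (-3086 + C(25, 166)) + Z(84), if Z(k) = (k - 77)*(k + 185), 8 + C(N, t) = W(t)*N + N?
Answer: -1161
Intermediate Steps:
W(j) = 1
C(N, t) = -8 + 2*N (C(N, t) = -8 + (1*N + N) = -8 + (N + N) = -8 + 2*N)
Z(k) = (-77 + k)*(185 + k)
(-3086 + C(25, 166)) + Z(84) = (-3086 + (-8 + 2*25)) + (-14245 + 84² + 108*84) = (-3086 + (-8 + 50)) + (-14245 + 7056 + 9072) = (-3086 + 42) + 1883 = -3044 + 1883 = -1161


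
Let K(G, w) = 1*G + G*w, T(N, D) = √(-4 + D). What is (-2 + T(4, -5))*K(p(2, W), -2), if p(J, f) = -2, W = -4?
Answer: -4 + 6*I ≈ -4.0 + 6.0*I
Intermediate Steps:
K(G, w) = G + G*w
(-2 + T(4, -5))*K(p(2, W), -2) = (-2 + √(-4 - 5))*(-2*(1 - 2)) = (-2 + √(-9))*(-2*(-1)) = (-2 + 3*I)*2 = -4 + 6*I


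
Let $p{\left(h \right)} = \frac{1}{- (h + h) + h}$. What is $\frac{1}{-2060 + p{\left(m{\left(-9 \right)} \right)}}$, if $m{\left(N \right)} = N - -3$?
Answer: $- \frac{6}{12359} \approx -0.00048548$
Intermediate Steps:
$m{\left(N \right)} = 3 + N$ ($m{\left(N \right)} = N + 3 = 3 + N$)
$p{\left(h \right)} = - \frac{1}{h}$ ($p{\left(h \right)} = \frac{1}{- 2 h + h} = \frac{1}{\left(-1\right) h} = - \frac{1}{h}$)
$\frac{1}{-2060 + p{\left(m{\left(-9 \right)} \right)}} = \frac{1}{-2060 - \frac{1}{3 - 9}} = \frac{1}{-2060 - \frac{1}{-6}} = \frac{1}{-2060 - - \frac{1}{6}} = \frac{1}{-2060 + \frac{1}{6}} = \frac{1}{- \frac{12359}{6}} = - \frac{6}{12359}$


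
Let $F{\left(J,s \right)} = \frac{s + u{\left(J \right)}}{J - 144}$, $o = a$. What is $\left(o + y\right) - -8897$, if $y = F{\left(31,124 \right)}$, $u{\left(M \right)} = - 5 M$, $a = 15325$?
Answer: $\frac{2737117}{113} \approx 24222.0$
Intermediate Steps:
$o = 15325$
$F{\left(J,s \right)} = \frac{s - 5 J}{-144 + J}$ ($F{\left(J,s \right)} = \frac{s - 5 J}{J - 144} = \frac{s - 5 J}{-144 + J}$)
$y = \frac{31}{113}$ ($y = \frac{124 - 155}{-144 + 31} = \frac{124 - 155}{-113} = \left(- \frac{1}{113}\right) \left(-31\right) = \frac{31}{113} \approx 0.27434$)
$\left(o + y\right) - -8897 = \left(15325 + \frac{31}{113}\right) - -8897 = \frac{1731756}{113} + 8897 = \frac{2737117}{113}$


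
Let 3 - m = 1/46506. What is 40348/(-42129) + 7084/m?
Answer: 1981958113300/839673099 ≈ 2360.4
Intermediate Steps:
m = 139517/46506 (m = 3 - 1/46506 = 139517/46506 ≈ 3.0000)
40348/(-42129) + 7084/m = 40348/(-42129) + 7084/(139517/46506) = 40348*(-1/42129) + 7084*(46506/139517) = -40348/42129 + 47064072/19931 = 1981958113300/839673099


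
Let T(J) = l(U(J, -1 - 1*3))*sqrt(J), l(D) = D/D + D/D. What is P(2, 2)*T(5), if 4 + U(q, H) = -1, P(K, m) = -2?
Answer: -4*sqrt(5) ≈ -8.9443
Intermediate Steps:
U(q, H) = -5 (U(q, H) = -4 - 1 = -5)
l(D) = 2 (l(D) = 1 + 1 = 2)
T(J) = 2*sqrt(J)
P(2, 2)*T(5) = -4*sqrt(5)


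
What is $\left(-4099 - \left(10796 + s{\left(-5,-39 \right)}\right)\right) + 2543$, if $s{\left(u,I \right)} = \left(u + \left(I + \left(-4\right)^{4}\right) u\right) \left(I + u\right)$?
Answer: $-60312$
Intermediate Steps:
$s{\left(u,I \right)} = \left(I + u\right) \left(u + u \left(256 + I\right)\right)$ ($s{\left(u,I \right)} = \left(u + \left(I + 256\right) u\right) \left(I + u\right) = \left(u + \left(256 + I\right) u\right) \left(I + u\right) = \left(u + u \left(256 + I\right)\right) \left(I + u\right) = \left(I + u\right) \left(u + u \left(256 + I\right)\right)$)
$\left(-4099 - \left(10796 + s{\left(-5,-39 \right)}\right)\right) + 2543 = \left(-4099 - \left(10796 - 5 \left(\left(-39\right)^{2} + 257 \left(-39\right) + 257 \left(-5\right) - -195\right)\right)\right) + 2543 = \left(-4099 - \left(10796 - 5 \left(1521 - 10023 - 1285 + 195\right)\right)\right) + 2543 = \left(-4099 - \left(10796 - -47960\right)\right) + 2543 = \left(-4099 - 58756\right) + 2543 = -62855 + 2543 = -60312$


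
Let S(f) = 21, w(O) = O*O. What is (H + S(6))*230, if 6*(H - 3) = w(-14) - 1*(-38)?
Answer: 14490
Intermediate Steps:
w(O) = O²
H = 42 (H = 3 + ((-14)² - 1*(-38))/6 = 3 + (196 + 38)/6 = 3 + (⅙)*234 = 3 + 39 = 42)
(H + S(6))*230 = (42 + 21)*230 = 63*230 = 14490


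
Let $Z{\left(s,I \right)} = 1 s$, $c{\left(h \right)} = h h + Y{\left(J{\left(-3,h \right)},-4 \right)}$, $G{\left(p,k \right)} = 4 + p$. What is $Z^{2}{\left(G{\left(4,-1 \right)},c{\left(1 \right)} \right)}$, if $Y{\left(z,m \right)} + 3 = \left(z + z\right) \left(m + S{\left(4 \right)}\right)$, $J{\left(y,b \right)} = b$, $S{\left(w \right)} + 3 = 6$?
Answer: $64$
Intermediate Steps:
$S{\left(w \right)} = 3$ ($S{\left(w \right)} = -3 + 6 = 3$)
$Y{\left(z,m \right)} = -3 + 2 z \left(3 + m\right)$ ($Y{\left(z,m \right)} = -3 + \left(z + z\right) \left(m + 3\right) = -3 + 2 z \left(3 + m\right)$)
$c{\left(h \right)} = -3 + h^{2} - 2 h$ ($c{\left(h \right)} = h h + \left(-3 + 6 h + 2 \left(-4\right) h\right) = h^{2} - \left(3 + 2 h\right) = -3 + h^{2} - 2 h$)
$Z{\left(s,I \right)} = s$
$Z^{2}{\left(G{\left(4,-1 \right)},c{\left(1 \right)} \right)} = \left(4 + 4\right)^{2} = 8^{2} = 64$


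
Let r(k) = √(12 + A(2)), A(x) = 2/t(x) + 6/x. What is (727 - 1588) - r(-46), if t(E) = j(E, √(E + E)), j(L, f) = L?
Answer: -865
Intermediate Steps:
t(E) = E
A(x) = 8/x (A(x) = 2/x + 6/x = 8/x)
r(k) = 4 (r(k) = √(12 + 8/2) = √(12 + 8*(½)) = √(12 + 4) = √16 = 4)
(727 - 1588) - r(-46) = (727 - 1588) - 1*4 = -861 - 4 = -865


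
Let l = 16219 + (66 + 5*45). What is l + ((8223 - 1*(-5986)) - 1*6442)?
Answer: 24277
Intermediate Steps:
l = 16510 (l = 16219 + (66 + 225) = 16219 + 291 = 16510)
l + ((8223 - 1*(-5986)) - 1*6442) = 16510 + ((8223 - 1*(-5986)) - 1*6442) = 16510 + ((8223 + 5986) - 6442) = 16510 + (14209 - 6442) = 16510 + 7767 = 24277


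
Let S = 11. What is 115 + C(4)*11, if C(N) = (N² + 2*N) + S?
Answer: 500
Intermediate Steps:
C(N) = 11 + N² + 2*N (C(N) = (N² + 2*N) + 11 = 11 + N² + 2*N)
115 + C(4)*11 = 115 + (11 + 4² + 2*4)*11 = 115 + (11 + 16 + 8)*11 = 115 + 35*11 = 115 + 385 = 500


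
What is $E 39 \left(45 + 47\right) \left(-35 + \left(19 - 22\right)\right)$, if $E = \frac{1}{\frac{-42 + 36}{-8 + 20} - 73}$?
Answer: $\frac{90896}{49} \approx 1855.0$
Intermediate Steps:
$E = - \frac{2}{147}$ ($E = \frac{1}{- \frac{6}{12} - 73} = \frac{1}{\left(-6\right) \frac{1}{12} - 73} = \frac{1}{- \frac{1}{2} - 73} = \frac{1}{- \frac{147}{2}} = - \frac{2}{147} \approx -0.013605$)
$E 39 \left(45 + 47\right) \left(-35 + \left(19 - 22\right)\right) = \left(- \frac{2}{147}\right) 39 \left(45 + 47\right) \left(-35 + \left(19 - 22\right)\right) = - \frac{26 \cdot 92 \left(-35 + \left(19 - 22\right)\right)}{49} = - \frac{26 \cdot 92 \left(-35 - 3\right)}{49} = - \frac{26 \cdot 92 \left(-38\right)}{49} = \left(- \frac{26}{49}\right) \left(-3496\right) = \frac{90896}{49}$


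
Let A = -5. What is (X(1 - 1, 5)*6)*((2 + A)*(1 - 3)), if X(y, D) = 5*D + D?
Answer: 1080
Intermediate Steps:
X(y, D) = 6*D
(X(1 - 1, 5)*6)*((2 + A)*(1 - 3)) = ((6*5)*6)*((2 - 5)*(1 - 3)) = (30*6)*(-3*(-2)) = 180*6 = 1080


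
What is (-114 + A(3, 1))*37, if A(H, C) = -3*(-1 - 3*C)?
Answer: -3774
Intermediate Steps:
A(H, C) = 3 + 9*C
(-114 + A(3, 1))*37 = (-114 + (3 + 9*1))*37 = (-114 + (3 + 9))*37 = (-114 + 12)*37 = -102*37 = -3774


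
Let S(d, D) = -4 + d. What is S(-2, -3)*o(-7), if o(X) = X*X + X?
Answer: -252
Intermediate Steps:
o(X) = X + X² (o(X) = X² + X = X + X²)
S(-2, -3)*o(-7) = (-4 - 2)*(-7*(1 - 7)) = -(-42)*(-6) = -6*42 = -252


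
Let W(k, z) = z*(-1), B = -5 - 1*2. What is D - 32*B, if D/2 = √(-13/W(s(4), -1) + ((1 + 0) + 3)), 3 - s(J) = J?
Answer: 224 + 6*I ≈ 224.0 + 6.0*I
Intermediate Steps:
s(J) = 3 - J
B = -7 (B = -5 - 2 = -7)
W(k, z) = -z
D = 6*I (D = 2*√(-13/((-1*(-1))) + ((1 + 0) + 3)) = 2*√(-13/1 + (1 + 3)) = 2*√(-13*1 + 4) = 2*√(-13 + 4) = 2*√(-9) = 2*(3*I) = 6*I ≈ 6.0*I)
D - 32*B = 6*I - 32*(-7) = 6*I + 224 = 224 + 6*I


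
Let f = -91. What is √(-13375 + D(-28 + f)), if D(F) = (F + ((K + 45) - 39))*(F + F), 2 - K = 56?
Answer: √26371 ≈ 162.39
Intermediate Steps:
K = -54 (K = 2 - 1*56 = 2 - 56 = -54)
D(F) = 2*F*(-48 + F) (D(F) = (F + ((-54 + 45) - 39))*(F + F) = (F + (-9 - 39))*(2*F) = (F - 48)*(2*F) = (-48 + F)*(2*F) = 2*F*(-48 + F))
√(-13375 + D(-28 + f)) = √(-13375 + 2*(-28 - 91)*(-48 + (-28 - 91))) = √(-13375 + 2*(-119)*(-48 - 119)) = √(-13375 + 2*(-119)*(-167)) = √(-13375 + 39746) = √26371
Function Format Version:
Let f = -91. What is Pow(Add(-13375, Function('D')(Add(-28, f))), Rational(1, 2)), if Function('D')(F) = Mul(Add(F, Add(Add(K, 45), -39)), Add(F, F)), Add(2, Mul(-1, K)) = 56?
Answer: Pow(26371, Rational(1, 2)) ≈ 162.39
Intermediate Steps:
K = -54 (K = Add(2, Mul(-1, 56)) = Add(2, -56) = -54)
Function('D')(F) = Mul(2, F, Add(-48, F)) (Function('D')(F) = Mul(Add(F, Add(Add(-54, 45), -39)), Add(F, F)) = Mul(Add(F, Add(-9, -39)), Mul(2, F)) = Mul(Add(F, -48), Mul(2, F)) = Mul(Add(-48, F), Mul(2, F)) = Mul(2, F, Add(-48, F)))
Pow(Add(-13375, Function('D')(Add(-28, f))), Rational(1, 2)) = Pow(Add(-13375, Mul(2, Add(-28, -91), Add(-48, Add(-28, -91)))), Rational(1, 2)) = Pow(Add(-13375, Mul(2, -119, Add(-48, -119))), Rational(1, 2)) = Pow(Add(-13375, Mul(2, -119, -167)), Rational(1, 2)) = Pow(Add(-13375, 39746), Rational(1, 2)) = Pow(26371, Rational(1, 2))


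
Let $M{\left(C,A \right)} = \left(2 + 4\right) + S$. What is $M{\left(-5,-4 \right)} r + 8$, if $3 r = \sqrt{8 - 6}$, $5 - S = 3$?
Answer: $8 + \frac{8 \sqrt{2}}{3} \approx 11.771$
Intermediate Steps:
$S = 2$ ($S = 5 - 3 = 2$)
$M{\left(C,A \right)} = 8$ ($M{\left(C,A \right)} = \left(2 + 4\right) + 2 = 6 + 2 = 8$)
$r = \frac{\sqrt{2}}{3}$ ($r = \frac{\sqrt{8 - 6}}{3} = \frac{\sqrt{2}}{3} \approx 0.4714$)
$M{\left(-5,-4 \right)} r + 8 = 8 \frac{\sqrt{2}}{3} + 8 = \frac{8 \sqrt{2}}{3} + 8 = 8 + \frac{8 \sqrt{2}}{3}$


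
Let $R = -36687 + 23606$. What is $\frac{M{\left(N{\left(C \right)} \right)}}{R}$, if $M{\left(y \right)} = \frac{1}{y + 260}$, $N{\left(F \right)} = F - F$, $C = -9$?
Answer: $- \frac{1}{3401060} \approx -2.9403 \cdot 10^{-7}$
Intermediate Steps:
$N{\left(F \right)} = 0$
$M{\left(y \right)} = \frac{1}{260 + y}$
$R = -13081$
$\frac{M{\left(N{\left(C \right)} \right)}}{R} = \frac{1}{\left(260 + 0\right) \left(-13081\right)} = \frac{1}{260} \left(- \frac{1}{13081}\right) = - \frac{1}{3401060}$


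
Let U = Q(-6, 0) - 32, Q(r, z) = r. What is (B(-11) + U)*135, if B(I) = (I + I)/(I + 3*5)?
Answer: -11745/2 ≈ -5872.5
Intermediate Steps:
B(I) = 2*I/(15 + I) (B(I) = (2*I)/(I + 15) = (2*I)/(15 + I) = 2*I/(15 + I))
U = -38 (U = -6 - 32 = -38)
(B(-11) + U)*135 = (2*(-11)/(15 - 11) - 38)*135 = (2*(-11)/4 - 38)*135 = (2*(-11)*(¼) - 38)*135 = (-11/2 - 38)*135 = -87/2*135 = -11745/2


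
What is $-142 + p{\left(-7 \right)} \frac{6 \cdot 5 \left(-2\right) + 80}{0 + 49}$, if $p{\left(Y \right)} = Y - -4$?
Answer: $- \frac{7018}{49} \approx -143.22$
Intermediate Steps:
$p{\left(Y \right)} = 4 + Y$ ($p{\left(Y \right)} = Y + 4 = 4 + Y$)
$-142 + p{\left(-7 \right)} \frac{6 \cdot 5 \left(-2\right) + 80}{0 + 49} = -142 + \left(4 - 7\right) \frac{6 \cdot 5 \left(-2\right) + 80}{0 + 49} = -142 - 3 \frac{30 \left(-2\right) + 80}{49} = -142 - 3 \left(-60 + 80\right) \frac{1}{49} = -142 - 3 \cdot 20 \cdot \frac{1}{49} = -142 - \frac{60}{49} = - \frac{7018}{49}$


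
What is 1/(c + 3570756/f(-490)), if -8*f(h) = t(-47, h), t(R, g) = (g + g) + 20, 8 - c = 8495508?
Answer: -10/84657437 ≈ -1.1812e-7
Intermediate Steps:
c = -8495500 (c = 8 - 1*8495508 = 8 - 8495508 = -8495500)
t(R, g) = 20 + 2*g (t(R, g) = 2*g + 20 = 20 + 2*g)
f(h) = -5/2 - h/4 (f(h) = -(20 + 2*h)/8 = -5/2 - h/4)
1/(c + 3570756/f(-490)) = 1/(-8495500 + 3570756/(-5/2 - 1/4*(-490))) = 1/(-8495500 + 3570756/(-5/2 + 245/2)) = 1/(-8495500 + 3570756/120) = 1/(-8495500 + 3570756*(1/120)) = 1/(-8495500 + 297563/10) = 1/(-84657437/10) = -10/84657437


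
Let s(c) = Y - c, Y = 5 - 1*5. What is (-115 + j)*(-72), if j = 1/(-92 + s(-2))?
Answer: 41404/5 ≈ 8280.8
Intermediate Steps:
Y = 0 (Y = 5 - 5 = 0)
s(c) = -c (s(c) = 0 - c = -c)
j = -1/90 (j = 1/(-92 - 1*(-2)) = 1/(-92 + 2) = 1/(-90) = -1/90 ≈ -0.011111)
(-115 + j)*(-72) = (-115 - 1/90)*(-72) = -10351/90*(-72) = 41404/5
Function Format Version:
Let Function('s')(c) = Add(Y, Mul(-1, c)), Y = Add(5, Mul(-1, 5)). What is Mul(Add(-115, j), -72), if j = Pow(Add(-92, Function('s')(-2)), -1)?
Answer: Rational(41404, 5) ≈ 8280.8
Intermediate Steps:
Y = 0 (Y = Add(5, -5) = 0)
Function('s')(c) = Mul(-1, c) (Function('s')(c) = Add(0, Mul(-1, c)) = Mul(-1, c))
j = Rational(-1, 90) (j = Pow(Add(-92, Mul(-1, -2)), -1) = Pow(Add(-92, 2), -1) = Pow(-90, -1) = Rational(-1, 90) ≈ -0.011111)
Mul(Add(-115, j), -72) = Mul(Add(-115, Rational(-1, 90)), -72) = Mul(Rational(-10351, 90), -72) = Rational(41404, 5)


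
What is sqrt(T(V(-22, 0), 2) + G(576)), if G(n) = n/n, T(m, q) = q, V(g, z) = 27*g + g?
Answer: sqrt(3) ≈ 1.7320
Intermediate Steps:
V(g, z) = 28*g
G(n) = 1
sqrt(T(V(-22, 0), 2) + G(576)) = sqrt(2 + 1) = sqrt(3)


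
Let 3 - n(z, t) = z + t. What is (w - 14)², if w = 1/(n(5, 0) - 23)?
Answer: 123201/625 ≈ 197.12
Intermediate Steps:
n(z, t) = 3 - t - z (n(z, t) = 3 - (z + t) = 3 - (t + z) = 3 + (-t - z) = 3 - t - z)
w = -1/25 (w = 1/((3 - 1*0 - 1*5) - 23) = 1/((3 + 0 - 5) - 23) = 1/(-2 - 23) = 1/(-25) = -1/25 ≈ -0.040000)
(w - 14)² = (-1/25 - 14)² = (-351/25)² = 123201/625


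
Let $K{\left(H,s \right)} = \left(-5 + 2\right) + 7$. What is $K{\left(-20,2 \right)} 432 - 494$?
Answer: $1234$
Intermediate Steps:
$K{\left(H,s \right)} = 4$ ($K{\left(H,s \right)} = -3 + 7 = 4$)
$K{\left(-20,2 \right)} 432 - 494 = 4 \cdot 432 - 494 = 1728 - 494 = 1234$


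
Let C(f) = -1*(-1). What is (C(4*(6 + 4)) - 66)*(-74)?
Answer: 4810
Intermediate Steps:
C(f) = 1
(C(4*(6 + 4)) - 66)*(-74) = (1 - 66)*(-74) = -65*(-74) = 4810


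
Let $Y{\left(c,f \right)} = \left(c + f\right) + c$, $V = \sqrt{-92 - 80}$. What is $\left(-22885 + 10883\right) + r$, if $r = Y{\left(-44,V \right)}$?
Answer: $-12090 + 2 i \sqrt{43} \approx -12090.0 + 13.115 i$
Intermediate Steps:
$V = 2 i \sqrt{43}$ ($V = \sqrt{-172} = 2 i \sqrt{43} \approx 13.115 i$)
$Y{\left(c,f \right)} = f + 2 c$
$r = -88 + 2 i \sqrt{43}$ ($r = 2 i \sqrt{43} + 2 \left(-44\right) = 2 i \sqrt{43} - 88 = -88 + 2 i \sqrt{43} \approx -88.0 + 13.115 i$)
$\left(-22885 + 10883\right) + r = \left(-22885 + 10883\right) - \left(88 - 2 i \sqrt{43}\right) = -12002 - \left(88 - 2 i \sqrt{43}\right) = -12090 + 2 i \sqrt{43}$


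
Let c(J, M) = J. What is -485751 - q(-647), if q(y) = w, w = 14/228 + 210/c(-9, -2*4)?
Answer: -55372961/114 ≈ -4.8573e+5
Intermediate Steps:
w = -2653/114 (w = 14/228 + 210/(-9) = 14*(1/228) + 210*(-⅑) = 7/114 - 70/3 = -2653/114 ≈ -23.272)
q(y) = -2653/114
-485751 - q(-647) = -485751 - 1*(-2653/114) = -485751 + 2653/114 = -55372961/114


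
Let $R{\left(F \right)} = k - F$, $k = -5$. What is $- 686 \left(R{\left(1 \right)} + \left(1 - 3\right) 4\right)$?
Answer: $9604$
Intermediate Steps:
$R{\left(F \right)} = -5 - F$
$- 686 \left(R{\left(1 \right)} + \left(1 - 3\right) 4\right) = - 686 \left(\left(-5 - 1\right) + \left(1 - 3\right) 4\right) = - 686 \left(\left(-5 - 1\right) - 8\right) = - 686 \left(-6 - 8\right) = \left(-686\right) \left(-14\right) = 9604$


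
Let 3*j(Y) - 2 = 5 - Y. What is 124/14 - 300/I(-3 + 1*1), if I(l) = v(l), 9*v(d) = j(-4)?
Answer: -56018/77 ≈ -727.51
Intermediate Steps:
j(Y) = 7/3 - Y/3 (j(Y) = 2/3 + (5 - Y)/3 = 2/3 + (5/3 - Y/3) = 7/3 - Y/3)
v(d) = 11/27 (v(d) = (7/3 - 1/3*(-4))/9 = (7/3 + 4/3)/9 = (1/9)*(11/3) = 11/27)
I(l) = 11/27
124/14 - 300/I(-3 + 1*1) = 124/14 - 300/11/27 = 124*(1/14) - 300*27/11 = 62/7 - 8100/11 = -56018/77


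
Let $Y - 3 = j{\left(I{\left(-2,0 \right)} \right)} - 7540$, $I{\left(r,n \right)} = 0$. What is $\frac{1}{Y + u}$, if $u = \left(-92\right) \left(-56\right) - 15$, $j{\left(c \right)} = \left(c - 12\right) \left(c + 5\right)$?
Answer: $- \frac{1}{2460} \approx -0.0004065$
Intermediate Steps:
$j{\left(c \right)} = \left(-12 + c\right) \left(5 + c\right)$
$u = 5137$ ($u = 5152 - 15 = 5137$)
$Y = -7597$ ($Y = 3 - \left(7600 + 0\right) = 3 + \left(\left(-60 + 0 + 0\right) - 7540\right) = 3 - 7600 = -7597$)
$\frac{1}{Y + u} = \frac{1}{-7597 + 5137} = \frac{1}{-2460} = - \frac{1}{2460}$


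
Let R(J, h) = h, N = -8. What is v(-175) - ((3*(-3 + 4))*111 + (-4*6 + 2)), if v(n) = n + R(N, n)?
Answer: -661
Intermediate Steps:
v(n) = 2*n (v(n) = n + n = 2*n)
v(-175) - ((3*(-3 + 4))*111 + (-4*6 + 2)) = 2*(-175) - ((3*(-3 + 4))*111 + (-4*6 + 2)) = -350 - ((3*1)*111 + (-24 + 2)) = -350 - (3*111 - 22) = -350 - (333 - 22) = -350 - 1*311 = -350 - 311 = -661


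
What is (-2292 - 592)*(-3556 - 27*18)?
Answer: 11657128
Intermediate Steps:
(-2292 - 592)*(-3556 - 27*18) = -2884*(-3556 - 486) = -2884*(-4042) = 11657128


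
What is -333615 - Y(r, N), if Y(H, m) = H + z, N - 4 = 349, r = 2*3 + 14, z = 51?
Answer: -333686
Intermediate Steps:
r = 20 (r = 6 + 14 = 20)
N = 353 (N = 4 + 349 = 353)
Y(H, m) = 51 + H (Y(H, m) = H + 51 = 51 + H)
-333615 - Y(r, N) = -333615 - (51 + 20) = -333615 - 1*71 = -333615 - 71 = -333686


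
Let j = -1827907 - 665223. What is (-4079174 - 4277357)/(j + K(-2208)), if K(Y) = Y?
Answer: 8356531/2495338 ≈ 3.3489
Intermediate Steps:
j = -2493130
(-4079174 - 4277357)/(j + K(-2208)) = (-4079174 - 4277357)/(-2493130 - 2208) = -8356531/(-2495338) = -8356531*(-1/2495338) = 8356531/2495338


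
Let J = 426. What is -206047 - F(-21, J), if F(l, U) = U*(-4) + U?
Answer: -204769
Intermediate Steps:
F(l, U) = -3*U (F(l, U) = -4*U + U = -3*U)
-206047 - F(-21, J) = -206047 - (-3)*426 = -206047 - 1*(-1278) = -206047 + 1278 = -204769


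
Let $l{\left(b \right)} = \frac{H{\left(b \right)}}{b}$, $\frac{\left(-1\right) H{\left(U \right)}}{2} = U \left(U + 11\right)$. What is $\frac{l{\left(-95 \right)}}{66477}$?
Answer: $\frac{56}{22159} \approx 0.0025272$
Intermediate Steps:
$H{\left(U \right)} = - 2 U \left(11 + U\right)$ ($H{\left(U \right)} = - 2 U \left(U + 11\right) = - 2 U \left(11 + U\right)$)
$l{\left(b \right)} = -22 - 2 b$ ($l{\left(b \right)} = \frac{\left(-2\right) b \left(11 + b\right)}{b} = -22 - 2 b$)
$\frac{l{\left(-95 \right)}}{66477} = \frac{-22 - -190}{66477} = \left(-22 + 190\right) \frac{1}{66477} = 168 \cdot \frac{1}{66477} = \frac{56}{22159}$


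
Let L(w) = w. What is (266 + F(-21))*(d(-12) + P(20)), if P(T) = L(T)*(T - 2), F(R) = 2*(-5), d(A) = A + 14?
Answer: 92672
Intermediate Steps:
d(A) = 14 + A
F(R) = -10
P(T) = T*(-2 + T) (P(T) = T*(T - 2) = T*(-2 + T))
(266 + F(-21))*(d(-12) + P(20)) = (266 - 10)*((14 - 12) + 20*(-2 + 20)) = 256*(2 + 20*18) = 256*(2 + 360) = 256*362 = 92672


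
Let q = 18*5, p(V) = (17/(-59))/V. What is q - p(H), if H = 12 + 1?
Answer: 69047/767 ≈ 90.022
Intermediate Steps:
H = 13
p(V) = -17/(59*V) (p(V) = (17*(-1/59))/V = -17/(59*V))
q = 90
q - p(H) = 90 - (-17)/(59*13) = 90 - 1*(-17/767) = 90 + 17/767 = 69047/767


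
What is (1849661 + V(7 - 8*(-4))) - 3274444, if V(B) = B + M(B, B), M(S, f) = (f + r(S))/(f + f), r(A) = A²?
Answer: -1424724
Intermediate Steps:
M(S, f) = (f + S²)/(2*f) (M(S, f) = (f + S²)/(f + f) = (f + S²)/((2*f)) = (f + S²)*(1/(2*f)) = (f + S²)/(2*f))
V(B) = B + (B + B²)/(2*B)
(1849661 + V(7 - 8*(-4))) - 3274444 = (1849661 + (½ + 3*(7 - 8*(-4))/2)) - 3274444 = (1849661 + (½ + 3*(7 + 32)/2)) - 3274444 = (1849661 + (½ + (3/2)*39)) - 3274444 = (1849661 + (½ + 117/2)) - 3274444 = (1849661 + 59) - 3274444 = 1849720 - 3274444 = -1424724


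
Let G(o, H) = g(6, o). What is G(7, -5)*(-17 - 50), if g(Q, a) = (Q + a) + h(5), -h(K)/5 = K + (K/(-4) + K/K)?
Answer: 2881/4 ≈ 720.25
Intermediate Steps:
h(K) = -5 - 15*K/4 (h(K) = -5*(K + (K/(-4) + K/K)) = -5*(K + (K*(-¼) + 1)) = -5*(K + (-K/4 + 1)) = -5*(K + (1 - K/4)) = -5*(1 + 3*K/4) = -5 - 15*K/4)
g(Q, a) = -95/4 + Q + a (g(Q, a) = (Q + a) + (-5 - 15/4*5) = (Q + a) + (-5 - 75/4) = (Q + a) - 95/4 = -95/4 + Q + a)
G(o, H) = -71/4 + o (G(o, H) = -95/4 + 6 + o = -71/4 + o)
G(7, -5)*(-17 - 50) = (-71/4 + 7)*(-17 - 50) = -43/4*(-67) = 2881/4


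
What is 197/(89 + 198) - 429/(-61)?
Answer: 135140/17507 ≈ 7.7192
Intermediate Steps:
197/(89 + 198) - 429/(-61) = 197/287 - 429*(-1/61) = 197*(1/287) + 429/61 = 197/287 + 429/61 = 135140/17507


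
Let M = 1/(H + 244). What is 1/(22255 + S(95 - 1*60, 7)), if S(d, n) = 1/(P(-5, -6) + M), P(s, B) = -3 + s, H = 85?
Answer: 2631/58552576 ≈ 4.4934e-5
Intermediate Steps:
M = 1/329 (M = 1/(85 + 244) = 1/329 ≈ 0.0030395)
S(d, n) = -329/2631 (S(d, n) = 1/((-3 - 5) + 1/329) = 1/(-8 + 1/329) = 1/(-2631/329) = -329/2631)
1/(22255 + S(95 - 1*60, 7)) = 1/(22255 - 329/2631) = 1/(58552576/2631) = 2631/58552576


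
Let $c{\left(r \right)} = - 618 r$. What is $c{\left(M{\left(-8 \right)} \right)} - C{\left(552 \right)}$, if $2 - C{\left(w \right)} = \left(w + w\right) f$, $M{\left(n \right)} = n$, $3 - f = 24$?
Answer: $-18242$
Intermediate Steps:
$f = -21$ ($f = 3 - 24 = -21$)
$C{\left(w \right)} = 2 + 42 w$ ($C{\left(w \right)} = 2 - \left(w + w\right) \left(-21\right) = 2 - 2 w \left(-21\right) = 2 - - 42 w = 2 + 42 w$)
$c{\left(M{\left(-8 \right)} \right)} - C{\left(552 \right)} = \left(-618\right) \left(-8\right) - \left(2 + 42 \cdot 552\right) = 4944 - \left(2 + 23184\right) = 4944 - 23186 = -18242$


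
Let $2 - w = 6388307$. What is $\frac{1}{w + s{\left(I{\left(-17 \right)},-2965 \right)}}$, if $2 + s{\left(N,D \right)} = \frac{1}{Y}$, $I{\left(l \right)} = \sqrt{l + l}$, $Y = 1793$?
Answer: $- \frac{1793}{11454234450} \approx -1.5654 \cdot 10^{-7}$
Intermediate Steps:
$I{\left(l \right)} = \sqrt{2} \sqrt{l}$ ($I{\left(l \right)} = \sqrt{2 l} = \sqrt{2} \sqrt{l}$)
$s{\left(N,D \right)} = - \frac{3585}{1793}$ ($s{\left(N,D \right)} = -2 + \frac{1}{1793} = - \frac{3585}{1793}$)
$w = -6388305$ ($w = 2 - 6388307 = -6388305$)
$\frac{1}{w + s{\left(I{\left(-17 \right)},-2965 \right)}} = \frac{1}{-6388305 - \frac{3585}{1793}} = \frac{1}{- \frac{11454234450}{1793}} = - \frac{1793}{11454234450}$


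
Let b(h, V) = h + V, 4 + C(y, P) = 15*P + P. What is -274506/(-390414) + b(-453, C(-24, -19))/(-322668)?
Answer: 14811901177/20995684092 ≈ 0.70547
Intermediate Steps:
C(y, P) = -4 + 16*P (C(y, P) = -4 + (15*P + P) = -4 + 16*P)
b(h, V) = V + h
-274506/(-390414) + b(-453, C(-24, -19))/(-322668) = -274506/(-390414) + ((-4 + 16*(-19)) - 453)/(-322668) = -274506*(-1/390414) + ((-4 - 304) - 453)*(-1/322668) = 45751/65069 + (-308 - 453)*(-1/322668) = 45751/65069 - 761*(-1/322668) = 45751/65069 + 761/322668 = 14811901177/20995684092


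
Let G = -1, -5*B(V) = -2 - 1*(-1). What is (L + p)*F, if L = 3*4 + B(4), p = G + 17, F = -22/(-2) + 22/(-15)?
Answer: 6721/25 ≈ 268.84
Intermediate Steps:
B(V) = 1/5 (B(V) = -(-2 - 1*(-1))/5 = -(-2 + 1)/5 = -1/5*(-1) = 1/5)
F = 143/15 (F = -22*(-1/2) + 22*(-1/15) = 11 - 22/15 = 143/15 ≈ 9.5333)
p = 16 (p = -1 + 17 = 16)
L = 61/5 (L = 3*4 + 1/5 = 12 + 1/5 = 61/5 ≈ 12.200)
(L + p)*F = (61/5 + 16)*(143/15) = (141/5)*(143/15) = 6721/25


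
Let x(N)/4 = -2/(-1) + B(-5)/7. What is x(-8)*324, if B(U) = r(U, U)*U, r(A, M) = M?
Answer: 50544/7 ≈ 7220.6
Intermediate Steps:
B(U) = U**2 (B(U) = U*U = U**2)
x(N) = 156/7 (x(N) = 4*(-2/(-1) + (-5)**2/7) = 4*(-2*(-1) + 25*(1/7)) = 4*(2 + 25/7) = 4*(39/7) = 156/7)
x(-8)*324 = (156/7)*324 = 50544/7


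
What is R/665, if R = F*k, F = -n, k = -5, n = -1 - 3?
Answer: -4/133 ≈ -0.030075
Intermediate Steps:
n = -4
F = 4 (F = -1*(-4) = 4)
R = -20 (R = 4*(-5) = -20)
R/665 = -20/665 = -20*1/665 = -4/133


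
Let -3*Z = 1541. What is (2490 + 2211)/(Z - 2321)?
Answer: -14103/8504 ≈ -1.6584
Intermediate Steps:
Z = -1541/3 (Z = -⅓*1541 = -1541/3 ≈ -513.67)
(2490 + 2211)/(Z - 2321) = (2490 + 2211)/(-1541/3 - 2321) = 4701/(-8504/3) = 4701*(-3/8504) = -14103/8504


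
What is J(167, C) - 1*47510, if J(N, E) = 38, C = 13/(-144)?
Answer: -47472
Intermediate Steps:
C = -13/144 (C = 13*(-1/144) = -13/144 ≈ -0.090278)
J(167, C) - 1*47510 = 38 - 1*47510 = 38 - 47510 = -47472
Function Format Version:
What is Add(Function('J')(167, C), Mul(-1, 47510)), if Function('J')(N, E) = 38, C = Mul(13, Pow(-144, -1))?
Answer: -47472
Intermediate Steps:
C = Rational(-13, 144) (C = Mul(13, Rational(-1, 144)) = Rational(-13, 144) ≈ -0.090278)
Add(Function('J')(167, C), Mul(-1, 47510)) = Add(38, Mul(-1, 47510)) = Add(38, -47510) = -47472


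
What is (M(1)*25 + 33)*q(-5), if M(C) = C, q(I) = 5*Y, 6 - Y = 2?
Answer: 1160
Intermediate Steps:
Y = 4 (Y = 6 - 1*2 = 6 - 2 = 4)
q(I) = 20 (q(I) = 5*4 = 20)
(M(1)*25 + 33)*q(-5) = (1*25 + 33)*20 = (25 + 33)*20 = 58*20 = 1160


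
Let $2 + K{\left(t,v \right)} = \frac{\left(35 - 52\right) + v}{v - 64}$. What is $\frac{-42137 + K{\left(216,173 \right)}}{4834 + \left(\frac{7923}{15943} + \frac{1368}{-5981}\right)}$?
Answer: $- \frac{437965419443585}{50245953304049} \approx -8.7164$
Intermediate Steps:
$K{\left(t,v \right)} = -2 + \frac{-17 + v}{-64 + v}$ ($K{\left(t,v \right)} = -2 + \frac{\left(35 - 52\right) + v}{v - 64} = -2 + \frac{-17 + v}{-64 + v}$)
$\frac{-42137 + K{\left(216,173 \right)}}{4834 + \left(\frac{7923}{15943} + \frac{1368}{-5981}\right)} = \frac{-42137 + \frac{111 - 173}{-64 + 173}}{4834 + \left(\frac{7923}{15943} + \frac{1368}{-5981}\right)} = \frac{-42137 + \frac{111 - 173}{109}}{4834 + \left(7923 \cdot \frac{1}{15943} + 1368 \left(- \frac{1}{5981}\right)\right)} = \frac{-42137 + \frac{1}{109} \left(-62\right)}{4834 + \left(\frac{7923}{15943} - \frac{1368}{5981}\right)} = \frac{-42137 - \frac{62}{109}}{4834 + \frac{25577439}{95355083}} = - \frac{4592995}{109 \cdot \frac{460972048661}{95355083}} = \left(- \frac{4592995}{109}\right) \frac{95355083}{460972048661} = - \frac{437965419443585}{50245953304049}$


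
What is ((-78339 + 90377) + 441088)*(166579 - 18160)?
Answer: 67252507794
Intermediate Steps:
((-78339 + 90377) + 441088)*(166579 - 18160) = (12038 + 441088)*148419 = 453126*148419 = 67252507794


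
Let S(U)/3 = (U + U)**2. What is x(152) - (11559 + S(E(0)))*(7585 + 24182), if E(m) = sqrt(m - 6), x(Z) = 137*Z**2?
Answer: -361742281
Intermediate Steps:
E(m) = sqrt(-6 + m)
S(U) = 12*U**2 (S(U) = 3*(U + U)**2 = 3*(2*U)**2 = 3*(4*U**2) = 12*U**2)
x(152) - (11559 + S(E(0)))*(7585 + 24182) = 137*152**2 - (11559 + 12*(sqrt(-6 + 0))**2)*(7585 + 24182) = 137*23104 - (11559 + 12*(sqrt(-6))**2)*31767 = 3165248 - (11559 + 12*(I*sqrt(6))**2)*31767 = 3165248 - (11559 + 12*(-6))*31767 = 3165248 - (11559 - 72)*31767 = 3165248 - 11487*31767 = 3165248 - 1*364907529 = 3165248 - 364907529 = -361742281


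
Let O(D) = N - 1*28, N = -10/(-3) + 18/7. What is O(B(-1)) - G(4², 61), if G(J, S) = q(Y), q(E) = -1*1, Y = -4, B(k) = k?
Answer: -443/21 ≈ -21.095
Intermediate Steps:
q(E) = -1
N = 124/21 (N = -10*(-⅓) + 18*(⅐) = 10/3 + 18/7 = 124/21 ≈ 5.9048)
G(J, S) = -1
O(D) = -464/21 (O(D) = 124/21 - 1*28 = 124/21 - 28 = -464/21)
O(B(-1)) - G(4², 61) = -464/21 - 1*(-1) = -464/21 + 1 = -443/21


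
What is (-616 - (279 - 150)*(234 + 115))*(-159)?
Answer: 7256283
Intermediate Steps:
(-616 - (279 - 150)*(234 + 115))*(-159) = (-616 - 129*349)*(-159) = (-616 - 1*45021)*(-159) = (-616 - 45021)*(-159) = -45637*(-159) = 7256283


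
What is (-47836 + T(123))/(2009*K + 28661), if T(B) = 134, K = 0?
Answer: -47702/28661 ≈ -1.6644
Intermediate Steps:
(-47836 + T(123))/(2009*K + 28661) = (-47836 + 134)/(2009*0 + 28661) = -47702/(0 + 28661) = -47702/28661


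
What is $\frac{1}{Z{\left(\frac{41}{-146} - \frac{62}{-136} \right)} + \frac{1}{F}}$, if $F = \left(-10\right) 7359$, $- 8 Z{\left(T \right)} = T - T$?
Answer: $-73590$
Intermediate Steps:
$Z{\left(T \right)} = 0$ ($Z{\left(T \right)} = - \frac{T - T}{8} = \left(- \frac{1}{8}\right) 0 = 0$)
$F = -73590$
$\frac{1}{Z{\left(\frac{41}{-146} - \frac{62}{-136} \right)} + \frac{1}{F}} = \frac{1}{0 + \frac{1}{-73590}} = \frac{1}{0 - \frac{1}{73590}} = \frac{1}{- \frac{1}{73590}} = -73590$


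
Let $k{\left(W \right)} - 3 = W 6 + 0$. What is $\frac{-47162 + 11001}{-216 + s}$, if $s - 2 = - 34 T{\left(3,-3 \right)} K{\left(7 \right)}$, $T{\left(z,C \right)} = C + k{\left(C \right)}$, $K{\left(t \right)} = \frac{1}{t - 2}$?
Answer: $\frac{180805}{458} \approx 394.77$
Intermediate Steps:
$K{\left(t \right)} = \frac{1}{-2 + t}$
$k{\left(W \right)} = 3 + 6 W$ ($k{\left(W \right)} = 3 + \left(W 6 + 0\right) = 3 + \left(6 W + 0\right) = 3 + 6 W$)
$T{\left(z,C \right)} = 3 + 7 C$ ($T{\left(z,C \right)} = C + \left(3 + 6 C\right) = 3 + 7 C$)
$s = \frac{622}{5}$ ($s = 2 + \frac{\left(-34\right) \left(3 + 7 \left(-3\right)\right)}{-2 + 7} = 2 + \frac{\left(-34\right) \left(3 - 21\right)}{5} = 2 + \left(-34\right) \left(-18\right) \frac{1}{5} = 2 + 612 \cdot \frac{1}{5} = 2 + \frac{612}{5} = \frac{622}{5} \approx 124.4$)
$\frac{-47162 + 11001}{-216 + s} = \frac{-47162 + 11001}{-216 + \frac{622}{5}} = - \frac{36161}{- \frac{458}{5}} = \left(-36161\right) \left(- \frac{5}{458}\right) = \frac{180805}{458}$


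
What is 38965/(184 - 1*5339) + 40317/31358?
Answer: -202806067/32330098 ≈ -6.2730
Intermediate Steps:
38965/(184 - 1*5339) + 40317/31358 = 38965/(184 - 5339) + 40317*(1/31358) = 38965/(-5155) + 40317/31358 = 38965*(-1/5155) + 40317/31358 = -7793/1031 + 40317/31358 = -202806067/32330098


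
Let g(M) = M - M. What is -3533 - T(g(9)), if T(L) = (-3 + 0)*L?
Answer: -3533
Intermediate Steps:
g(M) = 0
T(L) = -3*L
-3533 - T(g(9)) = -3533 - (-3)*0 = -3533 - 1*0 = -3533 + 0 = -3533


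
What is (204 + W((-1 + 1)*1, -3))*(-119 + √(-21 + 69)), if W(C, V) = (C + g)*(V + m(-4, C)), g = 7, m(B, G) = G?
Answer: -21777 + 732*√3 ≈ -20509.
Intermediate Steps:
W(C, V) = (7 + C)*(C + V) (W(C, V) = (C + 7)*(V + C) = (7 + C)*(C + V))
(204 + W((-1 + 1)*1, -3))*(-119 + √(-21 + 69)) = (204 + (((-1 + 1)*1)² + 7*((-1 + 1)*1) + 7*(-3) + ((-1 + 1)*1)*(-3)))*(-119 + √(-21 + 69)) = (204 + ((0*1)² + 7*(0*1) - 21 + (0*1)*(-3)))*(-119 + √48) = (204 + (0² + 7*0 - 21 + 0*(-3)))*(-119 + 4*√3) = (204 + (0 + 0 - 21 + 0))*(-119 + 4*√3) = (204 - 21)*(-119 + 4*√3) = 183*(-119 + 4*√3) = -21777 + 732*√3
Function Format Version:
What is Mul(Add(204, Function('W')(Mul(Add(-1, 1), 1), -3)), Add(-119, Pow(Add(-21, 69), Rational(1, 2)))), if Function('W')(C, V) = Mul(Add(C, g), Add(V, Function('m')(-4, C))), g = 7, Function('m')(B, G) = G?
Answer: Add(-21777, Mul(732, Pow(3, Rational(1, 2)))) ≈ -20509.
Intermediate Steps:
Function('W')(C, V) = Mul(Add(7, C), Add(C, V)) (Function('W')(C, V) = Mul(Add(C, 7), Add(V, C)) = Mul(Add(7, C), Add(C, V)))
Mul(Add(204, Function('W')(Mul(Add(-1, 1), 1), -3)), Add(-119, Pow(Add(-21, 69), Rational(1, 2)))) = Mul(Add(204, Add(Pow(Mul(Add(-1, 1), 1), 2), Mul(7, Mul(Add(-1, 1), 1)), Mul(7, -3), Mul(Mul(Add(-1, 1), 1), -3))), Add(-119, Pow(Add(-21, 69), Rational(1, 2)))) = Mul(Add(204, Add(Pow(Mul(0, 1), 2), Mul(7, Mul(0, 1)), -21, Mul(Mul(0, 1), -3))), Add(-119, Pow(48, Rational(1, 2)))) = Mul(Add(204, Add(Pow(0, 2), Mul(7, 0), -21, Mul(0, -3))), Add(-119, Mul(4, Pow(3, Rational(1, 2))))) = Mul(Add(204, Add(0, 0, -21, 0)), Add(-119, Mul(4, Pow(3, Rational(1, 2))))) = Mul(Add(204, -21), Add(-119, Mul(4, Pow(3, Rational(1, 2))))) = Mul(183, Add(-119, Mul(4, Pow(3, Rational(1, 2))))) = Add(-21777, Mul(732, Pow(3, Rational(1, 2))))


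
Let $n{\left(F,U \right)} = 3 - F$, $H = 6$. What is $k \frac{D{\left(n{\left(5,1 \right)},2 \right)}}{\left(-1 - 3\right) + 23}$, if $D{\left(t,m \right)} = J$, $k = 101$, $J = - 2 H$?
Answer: $- \frac{1212}{19} \approx -63.789$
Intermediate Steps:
$J = -12$ ($J = \left(-2\right) 6 = -12$)
$D{\left(t,m \right)} = -12$
$k \frac{D{\left(n{\left(5,1 \right)},2 \right)}}{\left(-1 - 3\right) + 23} = 101 \frac{1}{\left(-1 - 3\right) + 23} \left(-12\right) = 101 \frac{1}{-4 + 23} \left(-12\right) = 101 \cdot \frac{1}{19} \left(-12\right) = 101 \left(- \frac{12}{19}\right) = - \frac{1212}{19}$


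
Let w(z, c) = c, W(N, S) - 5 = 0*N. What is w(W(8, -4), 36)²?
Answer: 1296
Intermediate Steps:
W(N, S) = 5 (W(N, S) = 5 + 0*N = 5 + 0 = 5)
w(W(8, -4), 36)² = 36² = 1296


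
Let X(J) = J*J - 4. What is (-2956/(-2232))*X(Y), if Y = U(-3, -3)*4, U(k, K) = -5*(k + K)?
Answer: 5319322/279 ≈ 19066.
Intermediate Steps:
U(k, K) = -5*K - 5*k (U(k, K) = -5*(K + k) = -5*K - 5*k)
Y = 120 (Y = (-5*(-3) - 5*(-3))*4 = (15 + 15)*4 = 30*4 = 120)
X(J) = -4 + J² (X(J) = J² - 4 = -4 + J²)
(-2956/(-2232))*X(Y) = (-2956/(-2232))*(-4 + 120²) = (-2956*(-1/2232))*(-4 + 14400) = (739/558)*14396 = 5319322/279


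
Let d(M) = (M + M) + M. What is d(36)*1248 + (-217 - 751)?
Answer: 133816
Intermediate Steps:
d(M) = 3*M (d(M) = 2*M + M = 3*M)
d(36)*1248 + (-217 - 751) = (3*36)*1248 + (-217 - 751) = 108*1248 - 968 = 134784 - 968 = 133816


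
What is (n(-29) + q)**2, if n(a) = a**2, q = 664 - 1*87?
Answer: 2010724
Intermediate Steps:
q = 577 (q = 664 - 87 = 577)
(n(-29) + q)**2 = ((-29)**2 + 577)**2 = (841 + 577)**2 = 1418**2 = 2010724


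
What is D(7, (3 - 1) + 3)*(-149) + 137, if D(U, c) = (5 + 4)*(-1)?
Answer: 1478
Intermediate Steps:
D(U, c) = -9 (D(U, c) = 9*(-1) = -9)
D(7, (3 - 1) + 3)*(-149) + 137 = -9*(-149) + 137 = 1341 + 137 = 1478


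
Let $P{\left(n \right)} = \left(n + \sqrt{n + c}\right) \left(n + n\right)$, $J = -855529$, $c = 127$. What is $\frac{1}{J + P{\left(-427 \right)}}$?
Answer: $\frac{i}{- 490871 i + 8540 \sqrt{3}} \approx -2.0353 \cdot 10^{-6} + 6.1332 \cdot 10^{-8} i$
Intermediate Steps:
$P{\left(n \right)} = 2 n \left(n + \sqrt{127 + n}\right)$ ($P{\left(n \right)} = \left(n + \sqrt{n + 127}\right) \left(n + n\right) = \left(n + \sqrt{127 + n}\right) 2 n = 2 n \left(n + \sqrt{127 + n}\right)$)
$\frac{1}{J + P{\left(-427 \right)}} = \frac{1}{-855529 + 2 \left(-427\right) \left(-427 + \sqrt{127 - 427}\right)} = \frac{1}{-855529 + 2 \left(-427\right) \left(-427 + \sqrt{-300}\right)} = \frac{1}{-855529 + 2 \left(-427\right) \left(-427 + 10 i \sqrt{3}\right)} = \frac{1}{-855529 + \left(364658 - 8540 i \sqrt{3}\right)} = \frac{1}{-490871 - 8540 i \sqrt{3}}$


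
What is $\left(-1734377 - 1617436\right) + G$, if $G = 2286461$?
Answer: $-1065352$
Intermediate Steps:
$\left(-1734377 - 1617436\right) + G = \left(-1734377 - 1617436\right) + 2286461 = -3351813 + 2286461 = -1065352$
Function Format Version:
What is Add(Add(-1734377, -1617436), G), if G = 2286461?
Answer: -1065352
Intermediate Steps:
Add(Add(-1734377, -1617436), G) = Add(Add(-1734377, -1617436), 2286461) = Add(-3351813, 2286461) = -1065352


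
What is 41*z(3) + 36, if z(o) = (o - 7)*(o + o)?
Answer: -948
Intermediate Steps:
z(o) = 2*o*(-7 + o) (z(o) = (-7 + o)*(2*o) = 2*o*(-7 + o))
41*z(3) + 36 = 41*(2*3*(-7 + 3)) + 36 = 41*(2*3*(-4)) + 36 = 41*(-24) + 36 = -984 + 36 = -948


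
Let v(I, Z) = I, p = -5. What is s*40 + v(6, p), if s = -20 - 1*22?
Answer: -1674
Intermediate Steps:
s = -42 (s = -20 - 22 = -42)
s*40 + v(6, p) = -42*40 + 6 = -1680 + 6 = -1674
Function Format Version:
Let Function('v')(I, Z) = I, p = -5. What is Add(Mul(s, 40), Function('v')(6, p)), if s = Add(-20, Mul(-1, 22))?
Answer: -1674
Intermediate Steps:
s = -42 (s = Add(-20, -22) = -42)
Add(Mul(s, 40), Function('v')(6, p)) = Add(Mul(-42, 40), 6) = Add(-1680, 6) = -1674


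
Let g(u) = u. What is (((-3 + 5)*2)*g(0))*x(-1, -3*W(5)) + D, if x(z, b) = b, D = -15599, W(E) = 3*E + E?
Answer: -15599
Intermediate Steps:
W(E) = 4*E
(((-3 + 5)*2)*g(0))*x(-1, -3*W(5)) + D = (((-3 + 5)*2)*0)*(-12*5) - 15599 = ((2*2)*0)*(-3*20) - 15599 = (4*0)*(-60) - 15599 = 0*(-60) - 15599 = 0 - 15599 = -15599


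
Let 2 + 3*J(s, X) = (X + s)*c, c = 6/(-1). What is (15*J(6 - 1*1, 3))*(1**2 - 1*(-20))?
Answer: -5250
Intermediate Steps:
c = -6 (c = 6*(-1) = -6)
J(s, X) = -2/3 - 2*X - 2*s (J(s, X) = -2/3 + ((X + s)*(-6))/3 = -2/3 + (-6*X - 6*s)/3 = -2/3 + (-2*X - 2*s) = -2/3 - 2*X - 2*s)
(15*J(6 - 1*1, 3))*(1**2 - 1*(-20)) = (15*(-2/3 - 2*3 - 2*(6 - 1*1)))*(1**2 - 1*(-20)) = (15*(-2/3 - 6 - 2*(6 - 1)))*(1 + 20) = (15*(-2/3 - 6 - 2*5))*21 = (15*(-2/3 - 6 - 10))*21 = (15*(-50/3))*21 = -250*21 = -5250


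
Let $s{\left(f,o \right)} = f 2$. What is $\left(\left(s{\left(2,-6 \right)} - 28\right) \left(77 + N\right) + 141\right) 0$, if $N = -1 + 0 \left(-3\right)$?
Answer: $0$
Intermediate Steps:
$N = -1$ ($N = -1 + 0 = -1$)
$s{\left(f,o \right)} = 2 f$
$\left(\left(s{\left(2,-6 \right)} - 28\right) \left(77 + N\right) + 141\right) 0 = \left(\left(2 \cdot 2 - 28\right) \left(77 - 1\right) + 141\right) 0 = \left(\left(4 - 28\right) 76 + 141\right) 0 = \left(\left(-24\right) 76 + 141\right) 0 = \left(-1824 + 141\right) 0 = \left(-1683\right) 0 = 0$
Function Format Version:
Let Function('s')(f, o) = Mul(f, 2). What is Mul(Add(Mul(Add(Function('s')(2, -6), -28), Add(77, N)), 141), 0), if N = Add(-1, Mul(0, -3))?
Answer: 0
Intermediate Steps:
N = -1 (N = Add(-1, 0) = -1)
Function('s')(f, o) = Mul(2, f)
Mul(Add(Mul(Add(Function('s')(2, -6), -28), Add(77, N)), 141), 0) = Mul(Add(Mul(Add(Mul(2, 2), -28), Add(77, -1)), 141), 0) = Mul(Add(Mul(Add(4, -28), 76), 141), 0) = Mul(Add(Mul(-24, 76), 141), 0) = Mul(Add(-1824, 141), 0) = Mul(-1683, 0) = 0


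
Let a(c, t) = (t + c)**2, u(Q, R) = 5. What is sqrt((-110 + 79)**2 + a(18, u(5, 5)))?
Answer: sqrt(1490) ≈ 38.601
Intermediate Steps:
a(c, t) = (c + t)**2
sqrt((-110 + 79)**2 + a(18, u(5, 5))) = sqrt((-110 + 79)**2 + (18 + 5)**2) = sqrt((-31)**2 + 23**2) = sqrt(961 + 529) = sqrt(1490)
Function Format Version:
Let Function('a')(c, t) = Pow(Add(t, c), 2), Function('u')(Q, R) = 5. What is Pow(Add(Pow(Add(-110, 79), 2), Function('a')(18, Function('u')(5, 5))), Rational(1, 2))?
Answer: Pow(1490, Rational(1, 2)) ≈ 38.601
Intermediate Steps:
Function('a')(c, t) = Pow(Add(c, t), 2)
Pow(Add(Pow(Add(-110, 79), 2), Function('a')(18, Function('u')(5, 5))), Rational(1, 2)) = Pow(Add(Pow(Add(-110, 79), 2), Pow(Add(18, 5), 2)), Rational(1, 2)) = Pow(Add(Pow(-31, 2), Pow(23, 2)), Rational(1, 2)) = Pow(Add(961, 529), Rational(1, 2)) = Pow(1490, Rational(1, 2))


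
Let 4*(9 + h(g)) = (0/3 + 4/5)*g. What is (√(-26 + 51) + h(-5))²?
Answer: 25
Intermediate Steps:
h(g) = -9 + g/5 (h(g) = -9 + ((0/3 + 4/5)*g)/4 = -9 + ((0*(⅓) + 4*(⅕))*g)/4 = -9 + ((0 + ⅘)*g)/4 = -9 + (4*g/5)/4 = -9 + g/5)
(√(-26 + 51) + h(-5))² = (√(-26 + 51) + (-9 + (⅕)*(-5)))² = (√25 + (-9 - 1))² = (5 - 10)² = (-5)² = 25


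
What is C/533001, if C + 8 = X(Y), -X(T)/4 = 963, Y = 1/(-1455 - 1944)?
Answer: -3860/533001 ≈ -0.0072420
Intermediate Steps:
Y = -1/3399 (Y = 1/(-3399) = -1/3399 ≈ -0.00029420)
X(T) = -3852 (X(T) = -4*963 = -3852)
C = -3860 (C = -8 - 3852 = -3860)
C/533001 = -3860/533001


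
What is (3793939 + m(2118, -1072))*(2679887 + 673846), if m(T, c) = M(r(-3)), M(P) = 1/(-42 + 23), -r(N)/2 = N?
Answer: 241753306707720/19 ≈ 1.2724e+13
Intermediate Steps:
r(N) = -2*N
M(P) = -1/19 (M(P) = 1/(-19) = -1/19)
m(T, c) = -1/19
(3793939 + m(2118, -1072))*(2679887 + 673846) = (3793939 - 1/19)*(2679887 + 673846) = (72084840/19)*3353733 = 241753306707720/19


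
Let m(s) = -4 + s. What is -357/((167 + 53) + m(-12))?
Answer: -7/4 ≈ -1.7500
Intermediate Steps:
-357/((167 + 53) + m(-12)) = -357/((167 + 53) + (-4 - 12)) = -357/(220 - 16) = -357/204 = -357*1/204 = -7/4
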